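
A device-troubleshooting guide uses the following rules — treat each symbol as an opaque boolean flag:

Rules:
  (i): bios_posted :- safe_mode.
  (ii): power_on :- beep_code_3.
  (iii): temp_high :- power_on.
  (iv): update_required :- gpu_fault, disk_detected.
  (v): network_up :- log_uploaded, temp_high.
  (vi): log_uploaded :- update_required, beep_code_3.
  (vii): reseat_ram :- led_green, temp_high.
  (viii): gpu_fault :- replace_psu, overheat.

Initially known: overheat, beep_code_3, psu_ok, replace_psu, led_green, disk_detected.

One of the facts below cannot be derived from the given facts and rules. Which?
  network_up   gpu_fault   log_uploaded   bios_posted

bios_posted

Round 1: (ii) [power_on :- beep_code_3.]; (viii) [gpu_fault :- replace_psu, overheat.]. Adds power_on, gpu_fault.
Round 2: (iii) [temp_high :- power_on.]; (iv) [update_required :- gpu_fault, disk_detected.]. Adds temp_high, update_required.
Round 3: (vi) [log_uploaded :- update_required, beep_code_3.]; (vii) [reseat_ram :- led_green, temp_high.]. Adds log_uploaded, reseat_ram.
Round 4: (v) [network_up :- log_uploaded, temp_high.]. Adds network_up.
Derived: network_up (round 4), log_uploaded (round 3), gpu_fault (round 1). bios_posted never appears in any round.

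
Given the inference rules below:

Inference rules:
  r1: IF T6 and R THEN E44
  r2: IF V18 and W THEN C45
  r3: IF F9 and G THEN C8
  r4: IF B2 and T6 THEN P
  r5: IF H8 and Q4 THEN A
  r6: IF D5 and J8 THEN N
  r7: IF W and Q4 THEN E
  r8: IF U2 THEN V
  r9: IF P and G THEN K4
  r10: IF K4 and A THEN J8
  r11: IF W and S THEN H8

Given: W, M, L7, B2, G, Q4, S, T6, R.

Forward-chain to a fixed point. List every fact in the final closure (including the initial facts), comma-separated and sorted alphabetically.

A, B2, E, E44, G, H8, J8, K4, L7, M, P, Q4, R, S, T6, W

Round 1 — r1, r4, r7, r11, derive E44, P, E, H8.
Round 2 — r5, r9, derive A, K4.
Round 3 — r10, derive J8.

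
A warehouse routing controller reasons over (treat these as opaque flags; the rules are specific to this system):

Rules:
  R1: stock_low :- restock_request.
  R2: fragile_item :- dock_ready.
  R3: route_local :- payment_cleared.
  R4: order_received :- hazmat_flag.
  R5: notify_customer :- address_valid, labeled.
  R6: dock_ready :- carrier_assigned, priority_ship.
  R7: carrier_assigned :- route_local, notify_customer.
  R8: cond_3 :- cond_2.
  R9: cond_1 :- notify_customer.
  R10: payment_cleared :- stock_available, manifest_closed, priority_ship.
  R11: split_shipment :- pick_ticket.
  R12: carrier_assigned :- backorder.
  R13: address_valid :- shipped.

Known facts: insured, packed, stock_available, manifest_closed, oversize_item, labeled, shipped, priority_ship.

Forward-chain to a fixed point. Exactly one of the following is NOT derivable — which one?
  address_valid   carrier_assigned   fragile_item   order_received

order_received

Round 1 — R10, R13, derive payment_cleared, address_valid.
Round 2 — R3, R5, derive route_local, notify_customer.
Round 3 — R7, R9, derive carrier_assigned, cond_1.
Round 4 — R6, derive dock_ready.
Round 5 — R2, derive fragile_item.
Derived: fragile_item (round 5), carrier_assigned (round 3), address_valid (round 1). order_received never appears in any round.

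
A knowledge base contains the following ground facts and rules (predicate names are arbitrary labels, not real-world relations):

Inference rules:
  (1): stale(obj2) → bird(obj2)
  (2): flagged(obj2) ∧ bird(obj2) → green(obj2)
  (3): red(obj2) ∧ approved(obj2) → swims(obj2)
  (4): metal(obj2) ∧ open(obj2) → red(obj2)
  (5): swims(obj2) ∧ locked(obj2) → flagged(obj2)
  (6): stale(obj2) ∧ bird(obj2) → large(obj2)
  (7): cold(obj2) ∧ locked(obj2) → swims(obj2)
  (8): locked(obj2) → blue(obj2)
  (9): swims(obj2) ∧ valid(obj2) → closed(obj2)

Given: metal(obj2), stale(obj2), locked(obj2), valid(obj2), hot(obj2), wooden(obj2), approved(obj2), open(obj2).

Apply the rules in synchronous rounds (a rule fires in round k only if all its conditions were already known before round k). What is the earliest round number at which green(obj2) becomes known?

Round 1 — (1), (4), (8), derive bird(obj2), red(obj2), blue(obj2).
Round 2 — (3), (6), derive swims(obj2), large(obj2).
Round 3 — (5), (9), derive flagged(obj2), closed(obj2).
Round 4 — (2), derive green(obj2).
green(obj2) first appears in round 4.

4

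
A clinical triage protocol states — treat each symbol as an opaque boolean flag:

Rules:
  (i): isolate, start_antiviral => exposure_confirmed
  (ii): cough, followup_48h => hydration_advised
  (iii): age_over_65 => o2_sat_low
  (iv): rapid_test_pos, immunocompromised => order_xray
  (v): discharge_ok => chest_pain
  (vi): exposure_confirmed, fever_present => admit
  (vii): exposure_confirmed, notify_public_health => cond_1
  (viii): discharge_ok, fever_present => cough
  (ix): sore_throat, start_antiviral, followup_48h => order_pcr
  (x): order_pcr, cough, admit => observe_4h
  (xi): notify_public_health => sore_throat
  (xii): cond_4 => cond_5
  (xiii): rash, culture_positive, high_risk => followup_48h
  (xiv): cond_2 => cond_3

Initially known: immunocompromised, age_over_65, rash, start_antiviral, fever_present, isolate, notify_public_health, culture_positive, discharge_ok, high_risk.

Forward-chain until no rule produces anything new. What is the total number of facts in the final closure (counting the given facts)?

Round 1 — (i), (iii), (v), (viii), (xi), (xiii), derive exposure_confirmed, o2_sat_low, chest_pain, cough, sore_throat, followup_48h.
Round 2 — (ii), (vi), (vii), (ix), derive hydration_advised, admit, cond_1, order_pcr.
Round 3 — (x), derive observe_4h.
Closure: {admit, age_over_65, chest_pain, cond_1, cough, culture_positive, discharge_ok, exposure_confirmed, fever_present, followup_48h, high_risk, hydration_advised, immunocompromised, isolate, notify_public_health, o2_sat_low, observe_4h, order_pcr, rash, sore_throat, start_antiviral} — 21 facts.

21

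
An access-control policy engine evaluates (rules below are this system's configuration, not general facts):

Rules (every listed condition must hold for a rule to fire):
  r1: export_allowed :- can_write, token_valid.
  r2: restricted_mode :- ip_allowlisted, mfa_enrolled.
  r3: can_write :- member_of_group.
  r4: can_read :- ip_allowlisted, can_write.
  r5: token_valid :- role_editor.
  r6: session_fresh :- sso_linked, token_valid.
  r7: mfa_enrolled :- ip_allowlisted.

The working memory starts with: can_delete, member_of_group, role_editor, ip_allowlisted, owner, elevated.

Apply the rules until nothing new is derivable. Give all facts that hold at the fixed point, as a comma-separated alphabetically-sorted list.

[1] r3 [can_write :- member_of_group.]; r5 [token_valid :- role_editor.]; r7 [mfa_enrolled :- ip_allowlisted.]. ⇒ new: can_write, token_valid, mfa_enrolled.
[2] r1 [export_allowed :- can_write, token_valid.]; r2 [restricted_mode :- ip_allowlisted, mfa_enrolled.]; r4 [can_read :- ip_allowlisted, can_write.]. ⇒ new: export_allowed, restricted_mode, can_read.

can_delete, can_read, can_write, elevated, export_allowed, ip_allowlisted, member_of_group, mfa_enrolled, owner, restricted_mode, role_editor, token_valid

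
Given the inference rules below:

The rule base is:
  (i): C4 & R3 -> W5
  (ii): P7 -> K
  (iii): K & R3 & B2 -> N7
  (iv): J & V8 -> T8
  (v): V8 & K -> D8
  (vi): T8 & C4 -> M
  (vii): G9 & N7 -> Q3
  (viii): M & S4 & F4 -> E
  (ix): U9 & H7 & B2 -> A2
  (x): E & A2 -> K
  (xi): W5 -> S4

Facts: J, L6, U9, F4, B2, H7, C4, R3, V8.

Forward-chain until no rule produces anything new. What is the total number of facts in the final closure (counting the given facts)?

18

Round 1: (i) [C4 & R3 -> W5]; (iv) [J & V8 -> T8]; (ix) [U9 & H7 & B2 -> A2]. Adds W5, T8, A2.
Round 2: (vi) [T8 & C4 -> M]; (xi) [W5 -> S4]. Adds M, S4.
Round 3: (viii) [M & S4 & F4 -> E]. Adds E.
Round 4: (x) [E & A2 -> K]. Adds K.
Round 5: (iii) [K & R3 & B2 -> N7]; (v) [V8 & K -> D8]. Adds N7, D8.
Closure: {A2, B2, C4, D8, E, F4, H7, J, K, L6, M, N7, R3, S4, T8, U9, V8, W5} — 18 facts.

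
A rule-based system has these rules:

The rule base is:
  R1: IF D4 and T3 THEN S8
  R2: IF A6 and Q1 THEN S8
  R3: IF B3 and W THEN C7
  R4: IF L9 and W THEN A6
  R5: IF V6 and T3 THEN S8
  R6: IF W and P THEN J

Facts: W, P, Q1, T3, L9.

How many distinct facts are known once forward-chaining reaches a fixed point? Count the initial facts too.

8

Round 1 — R4, R6, derive A6, J.
Round 2 — R2, derive S8.
Closure: {A6, J, L9, P, Q1, S8, T3, W} — 8 facts.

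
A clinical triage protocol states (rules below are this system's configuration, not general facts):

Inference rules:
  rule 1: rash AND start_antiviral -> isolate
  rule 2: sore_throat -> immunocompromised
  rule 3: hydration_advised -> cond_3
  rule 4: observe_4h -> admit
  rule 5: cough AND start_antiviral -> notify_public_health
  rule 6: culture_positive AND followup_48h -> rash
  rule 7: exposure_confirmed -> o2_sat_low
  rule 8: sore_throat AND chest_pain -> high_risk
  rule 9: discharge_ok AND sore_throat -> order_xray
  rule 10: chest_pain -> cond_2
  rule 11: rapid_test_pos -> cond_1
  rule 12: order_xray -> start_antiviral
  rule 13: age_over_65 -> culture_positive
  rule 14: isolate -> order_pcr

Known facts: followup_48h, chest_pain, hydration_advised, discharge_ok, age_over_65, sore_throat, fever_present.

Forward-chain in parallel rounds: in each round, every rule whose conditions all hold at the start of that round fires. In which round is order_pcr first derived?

4

Round 1: rule 2 [sore_throat -> immunocompromised]; rule 3 [hydration_advised -> cond_3]; rule 8 [sore_throat AND chest_pain -> high_risk]; rule 9 [discharge_ok AND sore_throat -> order_xray]; rule 10 [chest_pain -> cond_2]; rule 13 [age_over_65 -> culture_positive]. New: immunocompromised, cond_3, high_risk, order_xray, cond_2, culture_positive.
Round 2: rule 6 [culture_positive AND followup_48h -> rash]; rule 12 [order_xray -> start_antiviral]. New: rash, start_antiviral.
Round 3: rule 1 [rash AND start_antiviral -> isolate]. New: isolate.
Round 4: rule 14 [isolate -> order_pcr]. New: order_pcr.
order_pcr first appears in round 4.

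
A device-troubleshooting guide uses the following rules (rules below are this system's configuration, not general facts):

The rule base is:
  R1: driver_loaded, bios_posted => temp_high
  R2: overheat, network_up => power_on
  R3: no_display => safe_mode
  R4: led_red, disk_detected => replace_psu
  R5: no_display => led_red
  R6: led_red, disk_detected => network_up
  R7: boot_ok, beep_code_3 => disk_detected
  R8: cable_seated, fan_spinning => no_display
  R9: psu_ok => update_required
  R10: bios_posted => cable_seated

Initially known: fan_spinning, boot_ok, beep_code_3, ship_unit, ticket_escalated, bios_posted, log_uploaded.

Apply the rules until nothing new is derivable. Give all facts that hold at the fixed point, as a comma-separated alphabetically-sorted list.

Round 1: R7 [boot_ok, beep_code_3 => disk_detected]; R10 [bios_posted => cable_seated]. Adds disk_detected, cable_seated.
Round 2: R8 [cable_seated, fan_spinning => no_display]. Adds no_display.
Round 3: R3 [no_display => safe_mode]; R5 [no_display => led_red]. Adds safe_mode, led_red.
Round 4: R4 [led_red, disk_detected => replace_psu]; R6 [led_red, disk_detected => network_up]. Adds replace_psu, network_up.

beep_code_3, bios_posted, boot_ok, cable_seated, disk_detected, fan_spinning, led_red, log_uploaded, network_up, no_display, replace_psu, safe_mode, ship_unit, ticket_escalated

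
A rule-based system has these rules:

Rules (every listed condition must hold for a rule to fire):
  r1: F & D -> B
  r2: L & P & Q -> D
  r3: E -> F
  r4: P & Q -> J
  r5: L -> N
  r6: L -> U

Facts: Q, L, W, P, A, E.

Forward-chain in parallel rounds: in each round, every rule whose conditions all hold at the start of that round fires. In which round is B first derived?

2

Round 1: r2 [L & P & Q -> D]; r3 [E -> F]; r4 [P & Q -> J]; r5 [L -> N]; r6 [L -> U]. Adds D, F, J, N, U.
Round 2: r1 [F & D -> B]. Adds B.
B first appears in round 2.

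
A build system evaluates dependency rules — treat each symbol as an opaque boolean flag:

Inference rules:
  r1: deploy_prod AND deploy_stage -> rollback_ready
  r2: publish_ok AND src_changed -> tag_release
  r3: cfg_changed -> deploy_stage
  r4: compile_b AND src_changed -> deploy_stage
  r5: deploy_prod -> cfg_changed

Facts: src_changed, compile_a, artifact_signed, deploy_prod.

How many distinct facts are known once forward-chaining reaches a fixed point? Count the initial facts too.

[1] r5 [deploy_prod -> cfg_changed]. ⇒ new: cfg_changed.
[2] r3 [cfg_changed -> deploy_stage]. ⇒ new: deploy_stage.
[3] r1 [deploy_prod AND deploy_stage -> rollback_ready]. ⇒ new: rollback_ready.
Closure: {artifact_signed, cfg_changed, compile_a, deploy_prod, deploy_stage, rollback_ready, src_changed} — 7 facts.

7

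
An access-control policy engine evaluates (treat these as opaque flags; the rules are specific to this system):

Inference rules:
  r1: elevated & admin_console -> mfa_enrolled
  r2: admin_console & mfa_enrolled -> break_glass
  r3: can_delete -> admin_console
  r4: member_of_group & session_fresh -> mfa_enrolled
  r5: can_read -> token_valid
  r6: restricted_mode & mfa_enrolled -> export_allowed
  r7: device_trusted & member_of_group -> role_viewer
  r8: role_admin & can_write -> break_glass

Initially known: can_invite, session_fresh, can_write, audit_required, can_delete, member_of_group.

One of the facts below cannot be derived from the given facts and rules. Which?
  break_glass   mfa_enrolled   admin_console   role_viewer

Round 1 — r3, r4, derive admin_console, mfa_enrolled.
Round 2 — r2, derive break_glass.
Derived: mfa_enrolled (round 1), admin_console (round 1), break_glass (round 2). role_viewer never appears in any round.

role_viewer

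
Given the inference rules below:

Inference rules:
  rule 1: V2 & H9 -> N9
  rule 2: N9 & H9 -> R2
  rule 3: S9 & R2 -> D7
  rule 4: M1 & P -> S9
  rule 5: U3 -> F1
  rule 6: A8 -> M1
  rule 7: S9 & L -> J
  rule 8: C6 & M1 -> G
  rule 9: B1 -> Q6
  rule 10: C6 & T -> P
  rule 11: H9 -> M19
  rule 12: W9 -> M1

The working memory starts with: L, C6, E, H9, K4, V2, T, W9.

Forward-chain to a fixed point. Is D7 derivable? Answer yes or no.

yes

[1] rule 1 [V2 & H9 -> N9]; rule 10 [C6 & T -> P]; rule 11 [H9 -> M19]; rule 12 [W9 -> M1]. ⇒ new: N9, P, M19, M1.
[2] rule 2 [N9 & H9 -> R2]; rule 4 [M1 & P -> S9]; rule 8 [C6 & M1 -> G]. ⇒ new: R2, S9, G.
[3] rule 3 [S9 & R2 -> D7]; rule 7 [S9 & L -> J]. ⇒ new: D7, J.
D7 appears in round 3, so it is derivable.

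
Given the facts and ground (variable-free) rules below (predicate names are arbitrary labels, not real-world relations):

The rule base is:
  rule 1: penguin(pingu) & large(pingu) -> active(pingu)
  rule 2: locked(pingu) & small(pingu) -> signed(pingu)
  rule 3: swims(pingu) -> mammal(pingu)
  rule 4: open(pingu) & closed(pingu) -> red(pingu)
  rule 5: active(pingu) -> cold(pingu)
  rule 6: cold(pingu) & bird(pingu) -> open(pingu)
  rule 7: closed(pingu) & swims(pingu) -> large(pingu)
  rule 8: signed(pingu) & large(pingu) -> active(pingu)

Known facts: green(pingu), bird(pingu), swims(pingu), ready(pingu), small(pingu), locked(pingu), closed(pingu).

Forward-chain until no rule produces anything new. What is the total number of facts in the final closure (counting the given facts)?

14

[1] rule 2 [locked(pingu) & small(pingu) -> signed(pingu)]; rule 3 [swims(pingu) -> mammal(pingu)]; rule 7 [closed(pingu) & swims(pingu) -> large(pingu)]. ⇒ new: signed(pingu), mammal(pingu), large(pingu).
[2] rule 8 [signed(pingu) & large(pingu) -> active(pingu)]. ⇒ new: active(pingu).
[3] rule 5 [active(pingu) -> cold(pingu)]. ⇒ new: cold(pingu).
[4] rule 6 [cold(pingu) & bird(pingu) -> open(pingu)]. ⇒ new: open(pingu).
[5] rule 4 [open(pingu) & closed(pingu) -> red(pingu)]. ⇒ new: red(pingu).
Closure: {active(pingu), bird(pingu), closed(pingu), cold(pingu), green(pingu), large(pingu), locked(pingu), mammal(pingu), open(pingu), ready(pingu), red(pingu), signed(pingu), small(pingu), swims(pingu)} — 14 facts.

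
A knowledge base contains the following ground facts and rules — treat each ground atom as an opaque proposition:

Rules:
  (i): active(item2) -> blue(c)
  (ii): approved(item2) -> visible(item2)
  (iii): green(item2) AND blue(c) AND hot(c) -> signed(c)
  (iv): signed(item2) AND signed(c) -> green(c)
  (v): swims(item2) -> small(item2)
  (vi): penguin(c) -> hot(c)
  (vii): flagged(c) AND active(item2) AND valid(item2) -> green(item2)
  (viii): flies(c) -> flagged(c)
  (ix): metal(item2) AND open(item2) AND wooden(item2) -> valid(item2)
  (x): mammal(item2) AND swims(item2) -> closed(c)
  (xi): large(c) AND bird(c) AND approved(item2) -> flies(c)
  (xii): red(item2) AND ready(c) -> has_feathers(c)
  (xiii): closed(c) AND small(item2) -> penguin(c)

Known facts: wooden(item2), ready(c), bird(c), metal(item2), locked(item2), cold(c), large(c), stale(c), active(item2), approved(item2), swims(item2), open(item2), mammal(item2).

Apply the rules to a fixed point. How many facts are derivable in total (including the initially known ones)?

24

Round 1 fires (i), (ii), (v), (ix), (x), (xi), giving blue(c), visible(item2), small(item2), valid(item2), closed(c), flies(c).
Round 2 fires (viii), (xiii), giving flagged(c), penguin(c).
Round 3 fires (vi), (vii), giving hot(c), green(item2).
Round 4 fires (iii), giving signed(c).
Closure: {active(item2), approved(item2), bird(c), blue(c), closed(c), cold(c), flagged(c), flies(c), green(item2), hot(c), large(c), locked(item2), mammal(item2), metal(item2), open(item2), penguin(c), ready(c), signed(c), small(item2), stale(c), swims(item2), valid(item2), visible(item2), wooden(item2)} — 24 facts.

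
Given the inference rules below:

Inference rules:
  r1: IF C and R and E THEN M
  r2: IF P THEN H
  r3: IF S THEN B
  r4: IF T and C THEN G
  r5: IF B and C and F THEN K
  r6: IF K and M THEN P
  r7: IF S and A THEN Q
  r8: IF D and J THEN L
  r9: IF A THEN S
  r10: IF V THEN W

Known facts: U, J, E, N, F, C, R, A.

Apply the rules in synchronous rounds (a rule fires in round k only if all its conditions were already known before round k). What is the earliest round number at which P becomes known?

Round 1: r1 [IF C and R and E THEN M]; r9 [IF A THEN S]. New: M, S.
Round 2: r3 [IF S THEN B]; r7 [IF S and A THEN Q]. New: B, Q.
Round 3: r5 [IF B and C and F THEN K]. New: K.
Round 4: r6 [IF K and M THEN P]. New: P.
P first appears in round 4.

4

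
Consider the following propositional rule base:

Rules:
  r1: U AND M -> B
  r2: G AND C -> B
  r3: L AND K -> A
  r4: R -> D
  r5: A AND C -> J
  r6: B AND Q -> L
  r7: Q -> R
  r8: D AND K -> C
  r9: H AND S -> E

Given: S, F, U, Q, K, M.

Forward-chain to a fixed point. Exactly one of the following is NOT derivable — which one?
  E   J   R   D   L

Round 1: r1 [U AND M -> B]; r7 [Q -> R]. New: B, R.
Round 2: r4 [R -> D]; r6 [B AND Q -> L]. New: D, L.
Round 3: r3 [L AND K -> A]; r8 [D AND K -> C]. New: A, C.
Round 4: r5 [A AND C -> J]. New: J.
Derived: L (round 2), J (round 4), R (round 1), D (round 2). E never appears in any round.

E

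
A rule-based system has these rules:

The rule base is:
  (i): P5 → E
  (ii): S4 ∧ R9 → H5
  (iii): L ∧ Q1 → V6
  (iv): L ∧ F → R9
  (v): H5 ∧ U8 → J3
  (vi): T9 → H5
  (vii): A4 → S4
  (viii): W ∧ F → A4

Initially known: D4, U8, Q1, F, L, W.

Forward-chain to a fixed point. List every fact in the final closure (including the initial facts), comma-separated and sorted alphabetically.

[1] (iii) [L ∧ Q1 → V6]; (iv) [L ∧ F → R9]; (viii) [W ∧ F → A4]. ⇒ new: V6, R9, A4.
[2] (vii) [A4 → S4]. ⇒ new: S4.
[3] (ii) [S4 ∧ R9 → H5]. ⇒ new: H5.
[4] (v) [H5 ∧ U8 → J3]. ⇒ new: J3.

A4, D4, F, H5, J3, L, Q1, R9, S4, U8, V6, W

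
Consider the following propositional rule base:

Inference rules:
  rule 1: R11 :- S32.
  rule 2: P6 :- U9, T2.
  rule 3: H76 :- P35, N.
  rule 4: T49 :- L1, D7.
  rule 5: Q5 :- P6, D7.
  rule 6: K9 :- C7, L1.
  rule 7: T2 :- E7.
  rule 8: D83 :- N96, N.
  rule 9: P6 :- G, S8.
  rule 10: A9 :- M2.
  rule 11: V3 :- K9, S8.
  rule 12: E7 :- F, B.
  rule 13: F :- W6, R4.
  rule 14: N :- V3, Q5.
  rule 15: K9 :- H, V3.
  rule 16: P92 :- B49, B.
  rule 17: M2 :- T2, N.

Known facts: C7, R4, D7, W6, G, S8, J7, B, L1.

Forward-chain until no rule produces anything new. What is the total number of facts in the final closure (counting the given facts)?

Round 1: rule 4 [T49 :- L1, D7.]; rule 6 [K9 :- C7, L1.]; rule 9 [P6 :- G, S8.]; rule 13 [F :- W6, R4.]. New: T49, K9, P6, F.
Round 2: rule 5 [Q5 :- P6, D7.]; rule 11 [V3 :- K9, S8.]; rule 12 [E7 :- F, B.]. New: Q5, V3, E7.
Round 3: rule 7 [T2 :- E7.]; rule 14 [N :- V3, Q5.]. New: T2, N.
Round 4: rule 17 [M2 :- T2, N.]. New: M2.
Round 5: rule 10 [A9 :- M2.]. New: A9.
Closure: {A9, B, C7, D7, E7, F, G, J7, K9, L1, M2, N, P6, Q5, R4, S8, T2, T49, V3, W6} — 20 facts.

20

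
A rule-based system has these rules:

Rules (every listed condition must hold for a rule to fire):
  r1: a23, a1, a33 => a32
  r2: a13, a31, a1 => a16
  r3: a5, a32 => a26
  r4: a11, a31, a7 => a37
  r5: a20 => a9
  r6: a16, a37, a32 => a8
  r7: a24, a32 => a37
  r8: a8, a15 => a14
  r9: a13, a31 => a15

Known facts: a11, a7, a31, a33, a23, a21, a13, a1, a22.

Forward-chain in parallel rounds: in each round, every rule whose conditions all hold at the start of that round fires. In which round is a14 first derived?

Round 1: r1 [a23, a1, a33 => a32]; r2 [a13, a31, a1 => a16]; r4 [a11, a31, a7 => a37]; r9 [a13, a31 => a15]. New: a32, a16, a37, a15.
Round 2: r6 [a16, a37, a32 => a8]. New: a8.
Round 3: r8 [a8, a15 => a14]. New: a14.
a14 first appears in round 3.

3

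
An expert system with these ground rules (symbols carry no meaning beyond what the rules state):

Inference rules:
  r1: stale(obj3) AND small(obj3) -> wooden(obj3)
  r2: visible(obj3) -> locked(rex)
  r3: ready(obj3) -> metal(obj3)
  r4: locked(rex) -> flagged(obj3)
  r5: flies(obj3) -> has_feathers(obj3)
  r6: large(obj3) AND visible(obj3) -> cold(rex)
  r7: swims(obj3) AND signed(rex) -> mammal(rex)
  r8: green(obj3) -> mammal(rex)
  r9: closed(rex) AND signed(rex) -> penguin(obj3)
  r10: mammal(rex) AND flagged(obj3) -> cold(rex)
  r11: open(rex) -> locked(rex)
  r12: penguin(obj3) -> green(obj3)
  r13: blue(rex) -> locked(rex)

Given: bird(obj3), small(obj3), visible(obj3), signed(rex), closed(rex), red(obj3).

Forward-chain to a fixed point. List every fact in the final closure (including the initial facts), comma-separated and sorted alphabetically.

bird(obj3), closed(rex), cold(rex), flagged(obj3), green(obj3), locked(rex), mammal(rex), penguin(obj3), red(obj3), signed(rex), small(obj3), visible(obj3)

Round 1 — r2, r9, derive locked(rex), penguin(obj3).
Round 2 — r4, r12, derive flagged(obj3), green(obj3).
Round 3 — r8, derive mammal(rex).
Round 4 — r10, derive cold(rex).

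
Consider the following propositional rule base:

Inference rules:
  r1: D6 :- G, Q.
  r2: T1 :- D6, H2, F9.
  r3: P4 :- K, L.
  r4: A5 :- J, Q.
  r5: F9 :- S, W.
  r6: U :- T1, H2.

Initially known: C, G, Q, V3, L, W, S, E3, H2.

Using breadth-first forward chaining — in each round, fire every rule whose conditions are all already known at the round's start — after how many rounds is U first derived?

Round 1 fires r1, r5, giving D6, F9.
Round 2 fires r2, giving T1.
Round 3 fires r6, giving U.
U first appears in round 3.

3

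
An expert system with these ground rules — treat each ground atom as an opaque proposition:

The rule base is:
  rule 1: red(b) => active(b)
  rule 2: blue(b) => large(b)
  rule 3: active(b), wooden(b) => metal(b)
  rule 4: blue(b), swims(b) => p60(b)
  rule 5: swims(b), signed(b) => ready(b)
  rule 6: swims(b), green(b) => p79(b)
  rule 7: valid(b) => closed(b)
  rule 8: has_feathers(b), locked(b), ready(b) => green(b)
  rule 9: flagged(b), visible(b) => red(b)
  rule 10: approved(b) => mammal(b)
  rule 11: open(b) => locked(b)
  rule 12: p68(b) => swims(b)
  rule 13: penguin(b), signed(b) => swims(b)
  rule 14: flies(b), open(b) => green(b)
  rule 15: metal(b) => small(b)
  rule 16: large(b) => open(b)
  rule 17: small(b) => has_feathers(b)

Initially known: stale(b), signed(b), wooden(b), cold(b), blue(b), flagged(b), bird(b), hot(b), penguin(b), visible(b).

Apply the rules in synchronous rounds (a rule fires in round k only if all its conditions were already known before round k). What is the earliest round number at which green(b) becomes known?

6

Round 1: rule 2 [blue(b) => large(b)]; rule 9 [flagged(b), visible(b) => red(b)]; rule 13 [penguin(b), signed(b) => swims(b)]. New: large(b), red(b), swims(b).
Round 2: rule 1 [red(b) => active(b)]; rule 4 [blue(b), swims(b) => p60(b)]; rule 5 [swims(b), signed(b) => ready(b)]; rule 16 [large(b) => open(b)]. New: active(b), p60(b), ready(b), open(b).
Round 3: rule 3 [active(b), wooden(b) => metal(b)]; rule 11 [open(b) => locked(b)]. New: metal(b), locked(b).
Round 4: rule 15 [metal(b) => small(b)]. New: small(b).
Round 5: rule 17 [small(b) => has_feathers(b)]. New: has_feathers(b).
Round 6: rule 8 [has_feathers(b), locked(b), ready(b) => green(b)]. New: green(b).
green(b) first appears in round 6.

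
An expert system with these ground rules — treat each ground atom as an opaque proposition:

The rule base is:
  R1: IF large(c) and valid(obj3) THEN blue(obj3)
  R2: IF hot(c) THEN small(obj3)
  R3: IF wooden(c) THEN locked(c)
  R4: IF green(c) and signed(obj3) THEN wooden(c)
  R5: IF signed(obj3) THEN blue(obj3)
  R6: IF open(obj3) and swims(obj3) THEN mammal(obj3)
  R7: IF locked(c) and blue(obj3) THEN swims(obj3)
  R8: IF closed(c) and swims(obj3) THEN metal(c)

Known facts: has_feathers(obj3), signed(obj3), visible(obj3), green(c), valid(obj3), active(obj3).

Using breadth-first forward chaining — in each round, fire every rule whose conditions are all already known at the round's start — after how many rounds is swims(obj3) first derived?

3

Round 1 — R4, R5, derive wooden(c), blue(obj3).
Round 2 — R3, derive locked(c).
Round 3 — R7, derive swims(obj3).
swims(obj3) first appears in round 3.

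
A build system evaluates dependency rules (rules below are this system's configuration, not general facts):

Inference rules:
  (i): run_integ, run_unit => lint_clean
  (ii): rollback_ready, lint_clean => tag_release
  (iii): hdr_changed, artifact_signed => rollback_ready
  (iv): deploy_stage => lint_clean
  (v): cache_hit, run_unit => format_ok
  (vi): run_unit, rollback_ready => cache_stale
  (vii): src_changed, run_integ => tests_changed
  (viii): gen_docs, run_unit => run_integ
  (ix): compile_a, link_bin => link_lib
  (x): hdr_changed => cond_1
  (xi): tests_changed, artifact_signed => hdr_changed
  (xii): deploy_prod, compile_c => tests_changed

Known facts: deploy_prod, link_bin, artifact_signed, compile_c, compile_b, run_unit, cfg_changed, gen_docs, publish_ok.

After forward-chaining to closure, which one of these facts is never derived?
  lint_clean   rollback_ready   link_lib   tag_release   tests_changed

Round 1: (viii) [gen_docs, run_unit => run_integ]; (xii) [deploy_prod, compile_c => tests_changed]. New: run_integ, tests_changed.
Round 2: (i) [run_integ, run_unit => lint_clean]; (xi) [tests_changed, artifact_signed => hdr_changed]. New: lint_clean, hdr_changed.
Round 3: (iii) [hdr_changed, artifact_signed => rollback_ready]; (x) [hdr_changed => cond_1]. New: rollback_ready, cond_1.
Round 4: (ii) [rollback_ready, lint_clean => tag_release]; (vi) [run_unit, rollback_ready => cache_stale]. New: tag_release, cache_stale.
Derived: tag_release (round 4), lint_clean (round 2), rollback_ready (round 3), tests_changed (round 1). link_lib never appears in any round.

link_lib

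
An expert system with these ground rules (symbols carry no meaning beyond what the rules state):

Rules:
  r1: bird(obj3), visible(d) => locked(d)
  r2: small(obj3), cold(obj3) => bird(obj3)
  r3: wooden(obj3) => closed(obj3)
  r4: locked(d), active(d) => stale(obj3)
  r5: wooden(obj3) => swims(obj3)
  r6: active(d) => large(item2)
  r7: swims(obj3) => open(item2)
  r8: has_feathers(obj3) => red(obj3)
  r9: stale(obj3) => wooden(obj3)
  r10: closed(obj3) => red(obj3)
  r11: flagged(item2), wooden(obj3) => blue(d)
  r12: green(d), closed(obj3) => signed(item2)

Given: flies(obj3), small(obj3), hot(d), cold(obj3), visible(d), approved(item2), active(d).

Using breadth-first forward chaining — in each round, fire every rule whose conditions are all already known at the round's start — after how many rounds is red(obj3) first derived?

6

[1] r2 [small(obj3), cold(obj3) => bird(obj3)]; r6 [active(d) => large(item2)]. ⇒ new: bird(obj3), large(item2).
[2] r1 [bird(obj3), visible(d) => locked(d)]. ⇒ new: locked(d).
[3] r4 [locked(d), active(d) => stale(obj3)]. ⇒ new: stale(obj3).
[4] r9 [stale(obj3) => wooden(obj3)]. ⇒ new: wooden(obj3).
[5] r3 [wooden(obj3) => closed(obj3)]; r5 [wooden(obj3) => swims(obj3)]. ⇒ new: closed(obj3), swims(obj3).
[6] r7 [swims(obj3) => open(item2)]; r10 [closed(obj3) => red(obj3)]. ⇒ new: open(item2), red(obj3).
red(obj3) first appears in round 6.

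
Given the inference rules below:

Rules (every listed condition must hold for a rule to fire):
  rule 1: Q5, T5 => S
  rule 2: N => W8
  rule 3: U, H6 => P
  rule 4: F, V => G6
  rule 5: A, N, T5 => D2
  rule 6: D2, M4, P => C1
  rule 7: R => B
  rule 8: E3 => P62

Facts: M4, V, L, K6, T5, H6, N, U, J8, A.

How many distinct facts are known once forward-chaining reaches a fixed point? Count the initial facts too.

14

Round 1: rule 2 [N => W8]; rule 3 [U, H6 => P]; rule 5 [A, N, T5 => D2]. New: W8, P, D2.
Round 2: rule 6 [D2, M4, P => C1]. New: C1.
Closure: {A, C1, D2, H6, J8, K6, L, M4, N, P, T5, U, V, W8} — 14 facts.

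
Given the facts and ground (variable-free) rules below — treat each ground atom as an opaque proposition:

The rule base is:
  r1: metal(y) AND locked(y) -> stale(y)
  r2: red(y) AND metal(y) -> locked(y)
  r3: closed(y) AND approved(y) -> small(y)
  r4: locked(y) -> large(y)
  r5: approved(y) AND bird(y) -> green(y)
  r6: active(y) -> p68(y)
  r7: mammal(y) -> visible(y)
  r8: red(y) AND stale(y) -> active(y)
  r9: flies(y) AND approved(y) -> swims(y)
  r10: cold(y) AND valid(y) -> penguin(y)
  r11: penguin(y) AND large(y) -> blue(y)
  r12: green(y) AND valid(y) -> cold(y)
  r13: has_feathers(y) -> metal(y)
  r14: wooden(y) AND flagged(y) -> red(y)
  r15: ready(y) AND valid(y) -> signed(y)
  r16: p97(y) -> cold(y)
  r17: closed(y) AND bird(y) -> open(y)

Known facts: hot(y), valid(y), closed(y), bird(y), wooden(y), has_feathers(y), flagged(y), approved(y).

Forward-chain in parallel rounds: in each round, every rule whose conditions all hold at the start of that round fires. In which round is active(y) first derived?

Round 1 — r3, r5, r13, r14, r17, derive small(y), green(y), metal(y), red(y), open(y).
Round 2 — r2, r12, derive locked(y), cold(y).
Round 3 — r1, r4, r10, derive stale(y), large(y), penguin(y).
Round 4 — r8, r11, derive active(y), blue(y).
active(y) first appears in round 4.

4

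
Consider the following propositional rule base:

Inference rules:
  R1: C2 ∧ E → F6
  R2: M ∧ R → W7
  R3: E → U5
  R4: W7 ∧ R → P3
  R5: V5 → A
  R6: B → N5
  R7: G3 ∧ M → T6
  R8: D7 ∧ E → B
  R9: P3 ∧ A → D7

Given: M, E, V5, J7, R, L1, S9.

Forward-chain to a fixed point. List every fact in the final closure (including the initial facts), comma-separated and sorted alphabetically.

A, B, D7, E, J7, L1, M, N5, P3, R, S9, U5, V5, W7

[1] R2 [M ∧ R → W7]; R3 [E → U5]; R5 [V5 → A]. ⇒ new: W7, U5, A.
[2] R4 [W7 ∧ R → P3]. ⇒ new: P3.
[3] R9 [P3 ∧ A → D7]. ⇒ new: D7.
[4] R8 [D7 ∧ E → B]. ⇒ new: B.
[5] R6 [B → N5]. ⇒ new: N5.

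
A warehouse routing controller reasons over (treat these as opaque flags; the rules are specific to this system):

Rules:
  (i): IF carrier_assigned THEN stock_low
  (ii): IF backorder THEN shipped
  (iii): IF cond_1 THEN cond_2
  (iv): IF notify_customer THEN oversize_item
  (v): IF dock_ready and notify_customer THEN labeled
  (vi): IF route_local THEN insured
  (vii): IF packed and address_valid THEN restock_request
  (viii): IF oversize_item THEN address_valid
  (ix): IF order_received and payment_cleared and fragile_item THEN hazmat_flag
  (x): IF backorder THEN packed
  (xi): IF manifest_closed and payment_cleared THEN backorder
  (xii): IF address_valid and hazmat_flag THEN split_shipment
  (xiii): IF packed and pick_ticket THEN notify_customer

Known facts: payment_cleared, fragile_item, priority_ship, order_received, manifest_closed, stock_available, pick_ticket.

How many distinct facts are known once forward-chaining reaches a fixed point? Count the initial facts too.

Round 1: (ix) [IF order_received and payment_cleared and fragile_item THEN hazmat_flag]; (xi) [IF manifest_closed and payment_cleared THEN backorder]. New: hazmat_flag, backorder.
Round 2: (ii) [IF backorder THEN shipped]; (x) [IF backorder THEN packed]. New: shipped, packed.
Round 3: (xiii) [IF packed and pick_ticket THEN notify_customer]. New: notify_customer.
Round 4: (iv) [IF notify_customer THEN oversize_item]. New: oversize_item.
Round 5: (viii) [IF oversize_item THEN address_valid]. New: address_valid.
Round 6: (vii) [IF packed and address_valid THEN restock_request]; (xii) [IF address_valid and hazmat_flag THEN split_shipment]. New: restock_request, split_shipment.
Closure: {address_valid, backorder, fragile_item, hazmat_flag, manifest_closed, notify_customer, order_received, oversize_item, packed, payment_cleared, pick_ticket, priority_ship, restock_request, shipped, split_shipment, stock_available} — 16 facts.

16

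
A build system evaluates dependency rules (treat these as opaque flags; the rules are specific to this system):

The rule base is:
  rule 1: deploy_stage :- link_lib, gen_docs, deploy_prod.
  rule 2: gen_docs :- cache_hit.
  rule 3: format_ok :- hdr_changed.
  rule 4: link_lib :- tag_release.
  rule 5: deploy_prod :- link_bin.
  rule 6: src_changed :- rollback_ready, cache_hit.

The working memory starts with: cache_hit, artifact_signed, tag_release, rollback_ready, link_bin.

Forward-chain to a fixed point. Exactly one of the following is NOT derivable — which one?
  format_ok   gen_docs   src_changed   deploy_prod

format_ok

Round 1 fires rule 2, rule 4, rule 5, rule 6, giving gen_docs, link_lib, deploy_prod, src_changed.
Round 2 fires rule 1, giving deploy_stage.
Derived: deploy_prod (round 1), gen_docs (round 1), src_changed (round 1). format_ok never appears in any round.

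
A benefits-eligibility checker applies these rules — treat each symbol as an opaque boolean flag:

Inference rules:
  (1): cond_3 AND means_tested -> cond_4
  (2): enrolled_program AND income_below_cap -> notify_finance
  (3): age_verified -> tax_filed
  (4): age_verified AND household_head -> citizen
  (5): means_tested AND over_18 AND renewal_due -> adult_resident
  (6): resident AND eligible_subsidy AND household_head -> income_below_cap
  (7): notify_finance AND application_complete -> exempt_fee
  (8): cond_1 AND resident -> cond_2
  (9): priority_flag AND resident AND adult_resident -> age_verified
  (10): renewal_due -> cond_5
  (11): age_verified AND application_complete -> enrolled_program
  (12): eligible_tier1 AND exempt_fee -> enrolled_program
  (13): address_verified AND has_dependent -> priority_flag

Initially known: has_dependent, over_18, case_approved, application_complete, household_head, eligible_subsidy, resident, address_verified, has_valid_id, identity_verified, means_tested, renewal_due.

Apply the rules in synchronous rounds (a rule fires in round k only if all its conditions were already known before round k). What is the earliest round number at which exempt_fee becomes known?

5

Round 1 — (5), (6), (10), (13), derive adult_resident, income_below_cap, cond_5, priority_flag.
Round 2 — (9), derive age_verified.
Round 3 — (3), (4), (11), derive tax_filed, citizen, enrolled_program.
Round 4 — (2), derive notify_finance.
Round 5 — (7), derive exempt_fee.
exempt_fee first appears in round 5.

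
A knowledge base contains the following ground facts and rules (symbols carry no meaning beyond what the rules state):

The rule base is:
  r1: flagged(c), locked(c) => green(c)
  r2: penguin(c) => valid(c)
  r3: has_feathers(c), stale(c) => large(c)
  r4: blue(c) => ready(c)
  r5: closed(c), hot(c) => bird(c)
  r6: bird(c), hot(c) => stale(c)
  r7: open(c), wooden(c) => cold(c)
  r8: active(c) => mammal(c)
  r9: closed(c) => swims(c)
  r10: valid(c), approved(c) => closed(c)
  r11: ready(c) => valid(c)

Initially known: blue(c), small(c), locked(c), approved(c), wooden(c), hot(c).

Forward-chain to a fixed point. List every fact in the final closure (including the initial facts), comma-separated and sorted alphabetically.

approved(c), bird(c), blue(c), closed(c), hot(c), locked(c), ready(c), small(c), stale(c), swims(c), valid(c), wooden(c)

Round 1 fires r4, giving ready(c).
Round 2 fires r11, giving valid(c).
Round 3 fires r10, giving closed(c).
Round 4 fires r5, r9, giving bird(c), swims(c).
Round 5 fires r6, giving stale(c).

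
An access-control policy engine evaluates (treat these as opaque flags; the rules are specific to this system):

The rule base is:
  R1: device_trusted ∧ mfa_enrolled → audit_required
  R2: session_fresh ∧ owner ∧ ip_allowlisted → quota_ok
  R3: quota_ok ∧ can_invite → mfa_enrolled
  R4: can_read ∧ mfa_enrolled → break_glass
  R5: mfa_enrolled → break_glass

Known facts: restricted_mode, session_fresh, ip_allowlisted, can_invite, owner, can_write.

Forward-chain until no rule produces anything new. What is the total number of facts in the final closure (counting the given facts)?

Round 1 — R2, derive quota_ok.
Round 2 — R3, derive mfa_enrolled.
Round 3 — R5, derive break_glass.
Closure: {break_glass, can_invite, can_write, ip_allowlisted, mfa_enrolled, owner, quota_ok, restricted_mode, session_fresh} — 9 facts.

9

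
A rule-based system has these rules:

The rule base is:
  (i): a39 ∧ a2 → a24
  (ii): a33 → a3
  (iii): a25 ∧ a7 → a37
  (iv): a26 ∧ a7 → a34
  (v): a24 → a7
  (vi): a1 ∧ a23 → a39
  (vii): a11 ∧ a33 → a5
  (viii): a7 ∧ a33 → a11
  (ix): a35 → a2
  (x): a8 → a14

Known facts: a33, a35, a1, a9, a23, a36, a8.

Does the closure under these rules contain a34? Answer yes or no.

Round 1 — (ii), (vi), (ix), (x), derive a3, a39, a2, a14.
Round 2 — (i), derive a24.
Round 3 — (v), derive a7.
Round 4 — (viii), derive a11.
Round 5 — (vii), derive a5.
Fixed point reached. a34 is concluded only by (iv); (iv) needs a26 (never derived).

no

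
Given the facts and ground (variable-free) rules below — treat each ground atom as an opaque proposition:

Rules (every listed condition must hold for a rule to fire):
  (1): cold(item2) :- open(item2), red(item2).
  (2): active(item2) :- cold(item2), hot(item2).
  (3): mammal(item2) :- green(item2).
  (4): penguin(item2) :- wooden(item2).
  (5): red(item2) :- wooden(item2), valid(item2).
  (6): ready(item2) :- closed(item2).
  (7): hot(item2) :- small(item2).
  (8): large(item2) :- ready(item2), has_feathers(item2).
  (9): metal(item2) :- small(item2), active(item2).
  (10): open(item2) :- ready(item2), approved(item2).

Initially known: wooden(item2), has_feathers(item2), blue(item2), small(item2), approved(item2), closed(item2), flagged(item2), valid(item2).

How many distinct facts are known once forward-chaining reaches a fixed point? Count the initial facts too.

Round 1 fires (4), (5), (6), (7), giving penguin(item2), red(item2), ready(item2), hot(item2).
Round 2 fires (8), (10), giving large(item2), open(item2).
Round 3 fires (1), giving cold(item2).
Round 4 fires (2), giving active(item2).
Round 5 fires (9), giving metal(item2).
Closure: {active(item2), approved(item2), blue(item2), closed(item2), cold(item2), flagged(item2), has_feathers(item2), hot(item2), large(item2), metal(item2), open(item2), penguin(item2), ready(item2), red(item2), small(item2), valid(item2), wooden(item2)} — 17 facts.

17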